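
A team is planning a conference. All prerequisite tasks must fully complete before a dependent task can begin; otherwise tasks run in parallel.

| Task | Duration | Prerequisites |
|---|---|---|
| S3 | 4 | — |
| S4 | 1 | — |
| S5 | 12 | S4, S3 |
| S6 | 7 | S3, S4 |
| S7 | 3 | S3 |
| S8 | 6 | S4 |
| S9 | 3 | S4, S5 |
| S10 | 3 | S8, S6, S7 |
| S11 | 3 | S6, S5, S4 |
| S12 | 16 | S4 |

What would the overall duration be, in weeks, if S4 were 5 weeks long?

21

Critical path before the change: S3→S5→S9 = 4+12+3 = 19 giving 19 weeks.
The longest path through S4 is only 17 weeks, so S4 has float 2.
New critical path: S4→S12 = 5+16 = 21 ⇒ 21 weeks.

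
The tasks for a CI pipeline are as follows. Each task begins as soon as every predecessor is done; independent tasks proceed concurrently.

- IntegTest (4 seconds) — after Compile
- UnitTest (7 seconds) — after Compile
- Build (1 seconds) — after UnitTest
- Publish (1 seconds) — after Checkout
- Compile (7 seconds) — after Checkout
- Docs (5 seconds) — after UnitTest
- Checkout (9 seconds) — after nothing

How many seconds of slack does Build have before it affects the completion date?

Checkout→Compile→UnitTest→Docs = 9+7+7+5 = 28 sets the makespan at 28 seconds.
The longest chain containing Build totals 24 seconds.
So Build can slip 28 − 24 = 4 seconds.

4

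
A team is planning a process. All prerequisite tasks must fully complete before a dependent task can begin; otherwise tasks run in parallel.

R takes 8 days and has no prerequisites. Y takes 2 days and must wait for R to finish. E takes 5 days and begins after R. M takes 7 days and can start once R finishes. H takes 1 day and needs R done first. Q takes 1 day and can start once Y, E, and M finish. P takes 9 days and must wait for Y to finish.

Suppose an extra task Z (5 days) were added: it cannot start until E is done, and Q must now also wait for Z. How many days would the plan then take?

19

Originally the plan takes 19 days.
With Z inserted, Q now waits for max(Y, E, M, Z).
New critical path: R→Y→P = 8+2+9 = 19 ⇒ 19 days.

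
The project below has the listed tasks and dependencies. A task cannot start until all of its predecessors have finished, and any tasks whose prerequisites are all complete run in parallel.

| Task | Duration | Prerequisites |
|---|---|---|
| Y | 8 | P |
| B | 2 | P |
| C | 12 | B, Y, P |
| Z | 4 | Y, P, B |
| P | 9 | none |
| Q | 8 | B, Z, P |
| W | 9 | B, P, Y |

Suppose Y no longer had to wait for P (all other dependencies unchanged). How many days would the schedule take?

23

Original critical path: P→Y→Z→Q = 9+8+4+8 = 29 ⇒ 29 days.
Without P→Y, Y's earliest start moves from 9 to 0.
The longest chain is now P→B→Z→Q = 9+2+4+8 = 23, so the schedule takes 23 days.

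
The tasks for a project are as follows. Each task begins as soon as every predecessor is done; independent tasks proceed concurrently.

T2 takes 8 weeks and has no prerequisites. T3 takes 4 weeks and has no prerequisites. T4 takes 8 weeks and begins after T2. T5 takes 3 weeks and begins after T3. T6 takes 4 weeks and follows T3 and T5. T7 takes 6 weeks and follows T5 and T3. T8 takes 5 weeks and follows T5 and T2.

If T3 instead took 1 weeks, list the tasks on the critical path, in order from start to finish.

T2, T4

Critical path before the change: T2→T4 = 8+8 = 16 giving 16 weeks.
T3 is off the critical path — its longest chain is 13 weeks, giving 3 of slack.
That remains the longest chain; total 16 weeks.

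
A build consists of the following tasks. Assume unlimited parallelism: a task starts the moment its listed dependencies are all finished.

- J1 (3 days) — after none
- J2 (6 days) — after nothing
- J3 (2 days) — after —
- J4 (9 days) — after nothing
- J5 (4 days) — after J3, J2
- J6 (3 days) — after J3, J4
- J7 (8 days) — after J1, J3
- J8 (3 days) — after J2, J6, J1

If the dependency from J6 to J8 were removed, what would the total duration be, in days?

With the dependency in place, J4→J6→J8 = 9+3+3 = 15 sets the finish at 15 days.
Without J6→J8, J8's earliest start moves from 12 to 6.
New critical path: J4→J6 = 9+3 = 12 ⇒ 12 days.

12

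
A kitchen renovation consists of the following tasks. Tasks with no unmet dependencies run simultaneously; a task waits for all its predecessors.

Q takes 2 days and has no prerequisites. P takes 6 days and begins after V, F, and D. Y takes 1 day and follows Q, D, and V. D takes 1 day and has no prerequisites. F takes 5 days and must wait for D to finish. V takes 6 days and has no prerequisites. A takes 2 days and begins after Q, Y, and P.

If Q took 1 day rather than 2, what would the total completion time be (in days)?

14

Actual critical path: V→P→A = 6+6+2 = 14 ⇒ 14 days.
Q is off the critical path — its longest chain is 5 days, giving 9 of slack.
That remains the longest chain; total 14 days.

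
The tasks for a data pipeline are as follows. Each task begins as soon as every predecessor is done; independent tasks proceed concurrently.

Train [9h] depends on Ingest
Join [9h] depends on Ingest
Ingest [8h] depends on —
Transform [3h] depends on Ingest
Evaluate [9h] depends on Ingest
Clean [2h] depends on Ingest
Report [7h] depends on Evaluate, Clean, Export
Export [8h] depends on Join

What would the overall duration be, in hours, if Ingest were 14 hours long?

38

Baseline: Ingest→Join→Export→Report = 8+9+8+7 = 32 → 32 hours.
Ingest is on the critical path; changing it to 14 makes that path 38 hours.
That remains the longest chain; total 38 hours.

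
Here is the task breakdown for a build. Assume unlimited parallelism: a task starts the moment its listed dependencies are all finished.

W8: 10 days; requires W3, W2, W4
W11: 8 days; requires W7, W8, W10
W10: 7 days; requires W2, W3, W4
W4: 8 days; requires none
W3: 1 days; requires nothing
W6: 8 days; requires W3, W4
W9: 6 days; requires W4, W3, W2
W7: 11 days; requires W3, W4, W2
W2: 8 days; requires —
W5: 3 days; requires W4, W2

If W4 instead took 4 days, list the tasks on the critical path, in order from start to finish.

Actual critical path: W4→W7→W11 = 8+11+8 = 27 ⇒ 27 days.
W4 is on the critical path; changing it to 4 makes that path 23 days.
Now W2→W7→W11 = 8+11+8 = 27 is longest, so the finish becomes 27 days.

W2, W7, W11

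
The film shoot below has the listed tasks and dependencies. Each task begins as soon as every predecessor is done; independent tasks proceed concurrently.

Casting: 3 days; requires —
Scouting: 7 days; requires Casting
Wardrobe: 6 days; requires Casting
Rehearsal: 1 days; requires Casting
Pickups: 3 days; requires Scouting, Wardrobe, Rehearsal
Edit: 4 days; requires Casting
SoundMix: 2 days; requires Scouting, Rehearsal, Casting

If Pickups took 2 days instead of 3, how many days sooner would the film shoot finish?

Critical path before the change: Casting→Scouting→Pickups = 3+7+3 = 13 giving 13 days.
Pickups is on the critical path; changing it to 2 makes that path 12 days.
No other chain overtakes it, so the finish is 12 days.
Change in finish: 12 − 13 = -1 days.

1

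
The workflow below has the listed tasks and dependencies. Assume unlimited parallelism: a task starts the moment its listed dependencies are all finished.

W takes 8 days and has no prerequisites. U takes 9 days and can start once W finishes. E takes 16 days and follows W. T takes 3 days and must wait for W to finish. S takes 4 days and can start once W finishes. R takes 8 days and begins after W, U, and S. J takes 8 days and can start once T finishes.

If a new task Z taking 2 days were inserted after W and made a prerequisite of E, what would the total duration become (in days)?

Originally the project takes 25 days.
With Z inserted, E now waits for max(W, Z).
New critical path: W→Z→E = 8+2+16 = 26 ⇒ 26 days.

26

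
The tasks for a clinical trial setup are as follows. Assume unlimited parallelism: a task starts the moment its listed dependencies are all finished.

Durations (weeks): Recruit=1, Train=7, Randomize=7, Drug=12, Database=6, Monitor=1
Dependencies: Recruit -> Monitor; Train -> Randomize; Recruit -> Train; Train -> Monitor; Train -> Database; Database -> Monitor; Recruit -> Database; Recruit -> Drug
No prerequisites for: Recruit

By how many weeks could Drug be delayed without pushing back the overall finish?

2

The longest chain is Recruit→Train→Randomize = 1+7+7 = 15; overall finish 15 weeks.
Longest path through Drug: 13 weeks (earliest finish 13, latest finish 15).
So Drug can slip 15 − 13 = 2 weeks.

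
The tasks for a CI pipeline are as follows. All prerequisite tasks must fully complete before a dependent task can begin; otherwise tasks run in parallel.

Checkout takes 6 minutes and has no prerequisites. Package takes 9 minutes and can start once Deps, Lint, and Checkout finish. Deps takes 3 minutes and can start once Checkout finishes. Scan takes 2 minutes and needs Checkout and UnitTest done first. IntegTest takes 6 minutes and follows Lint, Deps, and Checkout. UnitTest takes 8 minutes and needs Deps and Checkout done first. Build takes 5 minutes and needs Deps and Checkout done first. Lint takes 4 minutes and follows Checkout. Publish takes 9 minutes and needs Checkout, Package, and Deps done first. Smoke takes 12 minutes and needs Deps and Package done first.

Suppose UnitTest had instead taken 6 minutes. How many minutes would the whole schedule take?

31

Baseline: Checkout→Lint→Package→Smoke = 6+4+9+12 = 31 → 31 minutes.
UnitTest has 12 minutes of float (longest path through it is 19).
No other chain overtakes it, so the finish is 31 minutes.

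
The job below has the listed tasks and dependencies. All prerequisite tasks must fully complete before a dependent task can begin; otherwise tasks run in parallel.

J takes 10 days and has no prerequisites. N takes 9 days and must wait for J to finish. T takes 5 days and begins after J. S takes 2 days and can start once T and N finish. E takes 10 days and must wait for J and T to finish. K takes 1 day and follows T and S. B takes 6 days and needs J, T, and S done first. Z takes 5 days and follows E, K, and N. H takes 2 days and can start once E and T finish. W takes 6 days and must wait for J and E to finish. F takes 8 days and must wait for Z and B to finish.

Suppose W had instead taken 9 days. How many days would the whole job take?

38

Baseline: J→T→E→Z→F = 10+5+10+5+8 = 38 → 38 days.
W is off the critical path — its longest chain is 31 days, giving 7 of slack.
No other chain overtakes it, so the finish is 38 days.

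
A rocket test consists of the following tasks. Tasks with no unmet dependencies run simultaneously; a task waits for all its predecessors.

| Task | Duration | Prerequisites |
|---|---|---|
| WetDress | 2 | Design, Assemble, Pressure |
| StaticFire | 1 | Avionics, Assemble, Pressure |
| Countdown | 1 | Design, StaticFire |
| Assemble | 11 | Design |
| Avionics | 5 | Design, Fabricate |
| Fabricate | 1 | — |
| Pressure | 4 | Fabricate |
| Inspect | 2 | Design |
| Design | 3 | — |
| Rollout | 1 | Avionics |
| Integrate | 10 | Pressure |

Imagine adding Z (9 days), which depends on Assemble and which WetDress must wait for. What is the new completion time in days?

Originally the job takes 16 days.
With Z inserted, WetDress now waits for max(Design, Assemble, Pressure, Z).
New critical path: Design→Assemble→Z→WetDress = 3+11+9+2 = 25 ⇒ 25 days.

25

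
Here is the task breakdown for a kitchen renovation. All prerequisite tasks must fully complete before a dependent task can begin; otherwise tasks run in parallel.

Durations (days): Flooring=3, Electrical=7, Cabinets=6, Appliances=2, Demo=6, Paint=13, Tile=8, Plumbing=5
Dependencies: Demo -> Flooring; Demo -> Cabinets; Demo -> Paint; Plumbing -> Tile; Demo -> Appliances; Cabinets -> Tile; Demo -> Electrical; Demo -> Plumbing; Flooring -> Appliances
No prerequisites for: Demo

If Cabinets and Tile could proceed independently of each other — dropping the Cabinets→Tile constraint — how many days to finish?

Original critical path: Demo→Cabinets→Tile = 6+6+8 = 20 ⇒ 20 days.
Without Cabinets→Tile, Tile's earliest start moves from 12 to 11.
After: Demo→Plumbing→Tile = 6+5+8 = 19 → 19 days.

19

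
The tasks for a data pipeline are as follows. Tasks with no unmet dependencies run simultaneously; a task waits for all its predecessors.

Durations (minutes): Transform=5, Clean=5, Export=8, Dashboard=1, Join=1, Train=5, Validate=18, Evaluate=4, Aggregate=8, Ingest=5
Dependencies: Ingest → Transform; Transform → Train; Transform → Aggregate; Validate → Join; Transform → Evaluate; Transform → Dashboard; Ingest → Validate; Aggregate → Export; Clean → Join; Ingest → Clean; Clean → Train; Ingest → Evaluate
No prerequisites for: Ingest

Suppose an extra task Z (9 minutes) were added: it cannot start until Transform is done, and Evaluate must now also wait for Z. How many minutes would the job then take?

Originally the job takes 26 minutes.
With Z inserted, Evaluate now waits for max(Ingest, Transform, Z).
New critical path: Ingest→Transform→Aggregate→Export = 5+5+8+8 = 26 ⇒ 26 minutes.

26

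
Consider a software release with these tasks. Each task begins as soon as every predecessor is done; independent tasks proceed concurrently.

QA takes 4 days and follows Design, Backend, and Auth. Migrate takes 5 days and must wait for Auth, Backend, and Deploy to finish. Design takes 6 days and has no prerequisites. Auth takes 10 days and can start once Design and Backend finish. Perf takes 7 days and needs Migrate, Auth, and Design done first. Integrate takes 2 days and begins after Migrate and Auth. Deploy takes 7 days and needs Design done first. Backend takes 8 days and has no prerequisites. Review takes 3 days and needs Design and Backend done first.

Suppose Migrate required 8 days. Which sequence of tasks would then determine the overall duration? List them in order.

Backend, Auth, Migrate, Perf

Baseline: Backend→Auth→Migrate→Perf = 8+10+5+7 = 30 → 30 days.
Migrate lies on that path, so at 8 days the path becomes 33 days.
The critical path is still Backend→Auth→Migrate→Perf; finish is now 33 days.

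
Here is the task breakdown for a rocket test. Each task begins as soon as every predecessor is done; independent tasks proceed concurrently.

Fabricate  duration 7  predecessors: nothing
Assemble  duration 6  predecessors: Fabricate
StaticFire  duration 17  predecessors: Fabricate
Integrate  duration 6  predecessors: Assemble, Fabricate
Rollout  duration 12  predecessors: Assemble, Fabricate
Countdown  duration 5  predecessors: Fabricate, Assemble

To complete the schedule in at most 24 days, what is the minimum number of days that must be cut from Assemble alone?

Current finish: 25 days; target: 24.
Assemble is on every critical path, so each day cut from Assemble cuts the finish by one (this holds down to a finish of 24).
Need 25 − 24 = 1 day off Assemble → Assemble becomes 5 days, finish becomes 24.

1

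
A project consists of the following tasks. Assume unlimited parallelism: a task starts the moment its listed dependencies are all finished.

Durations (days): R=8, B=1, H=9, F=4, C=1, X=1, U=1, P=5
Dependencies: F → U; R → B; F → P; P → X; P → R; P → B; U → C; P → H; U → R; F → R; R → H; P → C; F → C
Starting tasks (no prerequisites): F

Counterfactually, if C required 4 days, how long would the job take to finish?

26

As given, the longest chain is F→P→R→H = 4+5+8+9 = 26, so the finish is 26 days.
The longest path through C is only 10 days, so C has float 16.
No other chain overtakes it, so the finish is 26 days.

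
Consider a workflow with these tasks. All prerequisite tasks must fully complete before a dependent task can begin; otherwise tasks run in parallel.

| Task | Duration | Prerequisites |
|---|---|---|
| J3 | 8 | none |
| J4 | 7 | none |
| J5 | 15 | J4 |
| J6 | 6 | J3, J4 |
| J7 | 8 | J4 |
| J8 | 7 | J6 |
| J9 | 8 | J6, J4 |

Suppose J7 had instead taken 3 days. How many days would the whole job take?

As given, the longest chain is J3→J6→J9 = 8+6+8 = 22, so the finish is 22 days.
J7 has 7 days of float (longest path through it is 15).
That remains the longest chain; total 22 days.

22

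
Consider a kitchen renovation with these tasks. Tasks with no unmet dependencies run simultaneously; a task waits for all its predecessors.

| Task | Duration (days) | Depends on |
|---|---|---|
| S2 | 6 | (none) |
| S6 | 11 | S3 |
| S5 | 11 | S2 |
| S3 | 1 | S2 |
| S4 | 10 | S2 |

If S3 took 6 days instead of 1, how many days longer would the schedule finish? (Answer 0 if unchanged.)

5

The binding path is S2→S3→S6 = 6+1+11 = 18; finish at 18 days.
S3 is on the critical path; changing it to 6 makes that path 23 days.
That remains the longest chain; total 23 days.
Change in finish: 23 − 18 = +5 days.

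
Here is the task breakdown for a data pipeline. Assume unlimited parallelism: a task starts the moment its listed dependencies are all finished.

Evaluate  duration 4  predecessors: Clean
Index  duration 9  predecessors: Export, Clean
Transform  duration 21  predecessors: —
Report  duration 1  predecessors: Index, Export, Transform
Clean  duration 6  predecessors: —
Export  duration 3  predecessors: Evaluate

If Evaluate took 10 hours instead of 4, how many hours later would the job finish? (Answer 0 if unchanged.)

Actual critical path: Clean→Evaluate→Export→Index→Report = 6+4+3+9+1 = 23 ⇒ 23 hours.
Evaluate lies on that path, so at 10 hours the path becomes 29 hours.
No other chain overtakes it, so the finish is 29 hours.
Change in finish: 29 − 23 = +6 hours.

6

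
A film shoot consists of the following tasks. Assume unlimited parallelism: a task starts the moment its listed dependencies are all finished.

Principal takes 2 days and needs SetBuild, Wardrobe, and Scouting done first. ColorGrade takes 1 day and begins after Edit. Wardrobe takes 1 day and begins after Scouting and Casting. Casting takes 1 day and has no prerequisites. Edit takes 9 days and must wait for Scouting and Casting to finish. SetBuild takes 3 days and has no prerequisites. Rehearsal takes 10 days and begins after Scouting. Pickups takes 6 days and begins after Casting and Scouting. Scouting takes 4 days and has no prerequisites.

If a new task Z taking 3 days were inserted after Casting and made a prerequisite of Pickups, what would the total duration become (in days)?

14

Originally the schedule takes 14 days.
With Z inserted, Pickups now waits for max(Casting, Scouting, Z).
New critical path: Scouting→Rehearsal = 4+10 = 14 ⇒ 14 days.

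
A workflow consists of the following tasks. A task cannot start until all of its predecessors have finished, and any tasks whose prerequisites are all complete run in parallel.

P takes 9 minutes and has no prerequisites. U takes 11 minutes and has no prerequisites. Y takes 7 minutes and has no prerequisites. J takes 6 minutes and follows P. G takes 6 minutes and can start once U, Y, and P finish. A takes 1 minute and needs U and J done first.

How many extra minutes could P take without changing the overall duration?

The longest chain is U→G = 11+6 = 17; overall finish 17 minutes.
The longest chain containing P totals 16 minutes.
So P can slip 10 − 9 = 1 minute.

1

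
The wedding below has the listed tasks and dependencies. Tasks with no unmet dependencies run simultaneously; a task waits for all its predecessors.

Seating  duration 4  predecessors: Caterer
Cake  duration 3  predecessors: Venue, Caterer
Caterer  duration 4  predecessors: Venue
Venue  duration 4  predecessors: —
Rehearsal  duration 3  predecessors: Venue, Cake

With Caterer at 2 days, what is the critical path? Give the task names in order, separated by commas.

Baseline: Venue→Caterer→Cake→Rehearsal = 4+4+3+3 = 14 → 14 days.
Caterer is on the critical path; changing it to 2 makes that path 12 days.
The critical path is still Venue→Caterer→Cake→Rehearsal; finish is now 12 days.

Venue, Caterer, Cake, Rehearsal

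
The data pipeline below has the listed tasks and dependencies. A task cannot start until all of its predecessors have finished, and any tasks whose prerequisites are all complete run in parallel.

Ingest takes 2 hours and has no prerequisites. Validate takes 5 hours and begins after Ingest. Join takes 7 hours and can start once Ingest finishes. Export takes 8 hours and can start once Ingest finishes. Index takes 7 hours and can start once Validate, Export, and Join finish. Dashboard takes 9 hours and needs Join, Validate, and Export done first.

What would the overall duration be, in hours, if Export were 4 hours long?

18

The binding path is Ingest→Export→Dashboard = 2+8+9 = 19; finish at 19 hours.
Export is on the critical path; changing it to 4 makes that path 15 hours.
New critical path: Ingest→Join→Dashboard = 2+7+9 = 18 ⇒ 18 hours.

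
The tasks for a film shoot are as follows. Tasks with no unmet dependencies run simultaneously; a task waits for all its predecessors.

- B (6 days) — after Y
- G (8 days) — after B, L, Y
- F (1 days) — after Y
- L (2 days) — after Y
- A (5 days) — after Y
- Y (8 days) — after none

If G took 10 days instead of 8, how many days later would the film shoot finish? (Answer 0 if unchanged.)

2

Baseline: Y→B→G = 8+6+8 = 22 → 22 days.
G is on the critical path; changing it to 10 makes that path 24 days.
No other chain overtakes it, so the finish is 24 days.
Change in finish: 24 − 22 = +2 days.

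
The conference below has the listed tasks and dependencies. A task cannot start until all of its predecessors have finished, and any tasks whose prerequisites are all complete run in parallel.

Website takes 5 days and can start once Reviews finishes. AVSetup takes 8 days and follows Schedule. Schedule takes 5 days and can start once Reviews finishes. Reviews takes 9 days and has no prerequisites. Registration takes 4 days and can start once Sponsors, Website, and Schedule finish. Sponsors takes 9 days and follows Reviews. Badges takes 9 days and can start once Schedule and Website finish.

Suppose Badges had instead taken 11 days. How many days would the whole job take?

25

The binding path is Reviews→Schedule→Badges = 9+5+9 = 23; finish at 23 days.
Since Badges is critical, the +2 change carries straight to that chain (now 25 days).
That remains the longest chain; total 25 days.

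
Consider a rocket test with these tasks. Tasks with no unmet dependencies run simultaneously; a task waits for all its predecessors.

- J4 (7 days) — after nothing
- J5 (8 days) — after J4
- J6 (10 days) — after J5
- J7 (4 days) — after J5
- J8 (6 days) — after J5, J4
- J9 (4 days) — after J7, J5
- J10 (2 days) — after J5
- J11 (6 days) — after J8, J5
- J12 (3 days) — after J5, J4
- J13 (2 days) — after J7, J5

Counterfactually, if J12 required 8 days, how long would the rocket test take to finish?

27

The binding path is J4→J5→J8→J11 = 7+8+6+6 = 27; finish at 27 days.
J12 is off the critical path — its longest chain is 18 days, giving 9 of slack.
The critical path is still J4→J5→J8→J11; finish is now 27 days.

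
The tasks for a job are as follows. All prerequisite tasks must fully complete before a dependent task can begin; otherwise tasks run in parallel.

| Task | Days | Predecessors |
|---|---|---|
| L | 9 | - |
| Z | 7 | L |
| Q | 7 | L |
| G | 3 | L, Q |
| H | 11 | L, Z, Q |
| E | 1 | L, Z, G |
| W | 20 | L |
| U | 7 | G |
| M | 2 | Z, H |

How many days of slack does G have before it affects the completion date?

L→Z→H→M = 9+7+11+2 = 29 sets the makespan at 29 days.
Longest path through G: 26 days (earliest finish 19, latest finish 22).
So G can slip 22 − 19 = 3 days.

3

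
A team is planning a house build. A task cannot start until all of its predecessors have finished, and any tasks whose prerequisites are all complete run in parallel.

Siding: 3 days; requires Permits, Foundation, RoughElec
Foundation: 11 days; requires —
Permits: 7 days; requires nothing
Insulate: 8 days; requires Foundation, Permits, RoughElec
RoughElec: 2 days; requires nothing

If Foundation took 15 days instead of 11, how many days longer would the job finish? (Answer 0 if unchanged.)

4

As given, the longest chain is Foundation→Insulate = 11+8 = 19, so the finish is 19 days.
Foundation is on the critical path; changing it to 15 makes that path 23 days.
That remains the longest chain; total 23 days.
Change in finish: 23 − 19 = +4 days.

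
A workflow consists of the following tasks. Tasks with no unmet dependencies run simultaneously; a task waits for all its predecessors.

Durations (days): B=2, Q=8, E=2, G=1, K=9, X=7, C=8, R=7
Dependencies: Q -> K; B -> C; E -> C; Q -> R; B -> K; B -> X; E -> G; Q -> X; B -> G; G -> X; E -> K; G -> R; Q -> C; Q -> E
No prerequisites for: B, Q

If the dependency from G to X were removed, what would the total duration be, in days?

19

Before: longest chain Q→E→K = 8+2+9 = 19, finish 19.
Without G→X, X's earliest start moves from 11 to 8.
New critical path: Q→E→K = 8+2+9 = 19 ⇒ 19 days.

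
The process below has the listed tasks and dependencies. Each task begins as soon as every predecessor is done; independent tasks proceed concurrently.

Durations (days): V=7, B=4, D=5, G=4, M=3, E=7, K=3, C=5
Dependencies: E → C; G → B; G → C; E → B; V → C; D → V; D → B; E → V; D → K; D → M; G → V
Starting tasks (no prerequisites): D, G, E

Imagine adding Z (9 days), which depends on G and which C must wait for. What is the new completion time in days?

Originally the schedule takes 19 days.
With Z inserted, C now waits for max(V, G, E, Z).
New critical path: E→V→C = 7+7+5 = 19 ⇒ 19 days.

19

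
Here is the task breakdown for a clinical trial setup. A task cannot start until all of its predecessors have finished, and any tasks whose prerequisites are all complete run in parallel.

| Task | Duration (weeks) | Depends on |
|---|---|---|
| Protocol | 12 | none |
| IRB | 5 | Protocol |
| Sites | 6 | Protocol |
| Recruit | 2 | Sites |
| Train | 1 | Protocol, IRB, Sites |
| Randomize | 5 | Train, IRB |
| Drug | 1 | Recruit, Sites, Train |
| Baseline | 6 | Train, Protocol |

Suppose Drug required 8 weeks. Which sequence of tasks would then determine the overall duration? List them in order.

Protocol, Sites, Recruit, Drug

Critical path before the change: Protocol→Sites→Train→Baseline = 12+6+1+6 = 25 giving 25 weeks.
The longest path through Drug is only 21 weeks, so Drug has float 4.
The binding chain switches to Protocol→Sites→Recruit→Drug = 12+6+2+8 = 28; finish 28 weeks.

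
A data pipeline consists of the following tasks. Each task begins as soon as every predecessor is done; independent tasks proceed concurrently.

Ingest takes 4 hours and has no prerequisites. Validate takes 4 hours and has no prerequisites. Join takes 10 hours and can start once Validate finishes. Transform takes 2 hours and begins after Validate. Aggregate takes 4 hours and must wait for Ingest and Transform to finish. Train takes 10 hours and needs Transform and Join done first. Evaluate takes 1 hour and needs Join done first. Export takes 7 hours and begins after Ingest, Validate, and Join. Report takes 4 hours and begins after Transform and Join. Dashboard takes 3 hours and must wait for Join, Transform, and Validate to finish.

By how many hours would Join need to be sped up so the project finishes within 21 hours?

Current finish: 24 hours; target: 21.
Join is on every critical path, so each hour cut from Join cuts the finish by one (this holds down to a finish of 16).
Need 24 − 21 = 3 hours off Join → Join becomes 7 hours, finish becomes 21.

3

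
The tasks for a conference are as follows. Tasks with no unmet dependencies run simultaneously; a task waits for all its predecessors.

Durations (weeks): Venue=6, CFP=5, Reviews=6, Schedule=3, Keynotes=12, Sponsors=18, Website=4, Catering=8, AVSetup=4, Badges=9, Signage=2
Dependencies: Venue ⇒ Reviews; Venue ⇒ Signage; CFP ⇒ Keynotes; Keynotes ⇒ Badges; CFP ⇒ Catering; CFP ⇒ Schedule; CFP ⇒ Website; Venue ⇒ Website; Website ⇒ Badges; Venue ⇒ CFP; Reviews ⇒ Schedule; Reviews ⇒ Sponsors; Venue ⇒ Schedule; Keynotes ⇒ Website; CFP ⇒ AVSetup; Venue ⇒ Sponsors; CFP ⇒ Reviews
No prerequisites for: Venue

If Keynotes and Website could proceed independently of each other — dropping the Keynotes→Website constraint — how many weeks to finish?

Original critical path: Venue→CFP→Keynotes→Website→Badges = 6+5+12+4+9 = 36 ⇒ 36 weeks.
Without Keynotes→Website, Website's earliest start moves from 23 to 11.
After: Venue→CFP→Reviews→Sponsors = 6+5+6+18 = 35 → 35 weeks.

35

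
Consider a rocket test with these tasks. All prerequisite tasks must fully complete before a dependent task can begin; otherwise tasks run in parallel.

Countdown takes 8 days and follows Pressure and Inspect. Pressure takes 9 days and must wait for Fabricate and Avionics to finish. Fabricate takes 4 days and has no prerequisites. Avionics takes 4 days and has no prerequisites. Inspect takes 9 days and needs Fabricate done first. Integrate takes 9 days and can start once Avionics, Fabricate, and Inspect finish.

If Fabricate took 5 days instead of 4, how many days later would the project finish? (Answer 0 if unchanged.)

1

Actual critical path: Fabricate→Inspect→Integrate = 4+9+9 = 22 ⇒ 22 days.
Fabricate is on the critical path; changing it to 5 makes that path 23 days.
That remains the longest chain; total 23 days.
Change in finish: 23 − 22 = +1 days.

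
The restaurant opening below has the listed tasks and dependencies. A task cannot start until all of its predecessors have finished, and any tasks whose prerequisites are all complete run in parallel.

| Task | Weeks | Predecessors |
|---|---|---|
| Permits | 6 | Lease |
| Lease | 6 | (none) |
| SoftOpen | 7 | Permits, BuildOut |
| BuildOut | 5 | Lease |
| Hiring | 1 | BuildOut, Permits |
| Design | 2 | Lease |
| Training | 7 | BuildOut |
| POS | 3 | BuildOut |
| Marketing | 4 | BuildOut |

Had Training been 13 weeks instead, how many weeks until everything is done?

As given, the longest chain is Lease→Permits→SoftOpen = 6+6+7 = 19, so the finish is 19 weeks.
Training has 1 week of float (longest path through it is 18).
Now Lease→BuildOut→Training = 6+5+13 = 24 is longest, so the finish becomes 24 weeks.

24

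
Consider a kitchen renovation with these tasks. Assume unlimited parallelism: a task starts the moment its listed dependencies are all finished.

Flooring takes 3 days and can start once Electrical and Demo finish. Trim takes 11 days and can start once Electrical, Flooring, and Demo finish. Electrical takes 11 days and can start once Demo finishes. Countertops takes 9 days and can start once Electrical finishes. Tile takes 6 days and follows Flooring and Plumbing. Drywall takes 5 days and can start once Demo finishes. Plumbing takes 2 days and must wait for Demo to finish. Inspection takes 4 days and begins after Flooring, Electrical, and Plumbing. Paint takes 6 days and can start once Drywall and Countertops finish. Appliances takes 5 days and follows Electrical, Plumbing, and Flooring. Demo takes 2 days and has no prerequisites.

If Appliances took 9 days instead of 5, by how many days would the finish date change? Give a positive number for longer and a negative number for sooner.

Critical path before the change: Demo→Electrical→Countertops→Paint = 2+11+9+6 = 28 giving 28 days.
Appliances has 7 days of float (longest path through it is 21).
No other chain overtakes it, so the finish is 28 days.
Change in finish: 28 − 28 = +0 days.

0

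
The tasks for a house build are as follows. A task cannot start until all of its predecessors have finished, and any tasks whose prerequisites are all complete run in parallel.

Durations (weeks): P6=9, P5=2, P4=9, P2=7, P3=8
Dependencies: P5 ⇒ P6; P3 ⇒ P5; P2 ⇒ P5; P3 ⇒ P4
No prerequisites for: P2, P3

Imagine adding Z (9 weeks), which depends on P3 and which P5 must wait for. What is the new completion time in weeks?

Originally the plan takes 19 weeks.
With Z inserted, P5 now waits for max(P2, P3, Z).
New critical path: P3→Z→P5→P6 = 8+9+2+9 = 28 ⇒ 28 weeks.

28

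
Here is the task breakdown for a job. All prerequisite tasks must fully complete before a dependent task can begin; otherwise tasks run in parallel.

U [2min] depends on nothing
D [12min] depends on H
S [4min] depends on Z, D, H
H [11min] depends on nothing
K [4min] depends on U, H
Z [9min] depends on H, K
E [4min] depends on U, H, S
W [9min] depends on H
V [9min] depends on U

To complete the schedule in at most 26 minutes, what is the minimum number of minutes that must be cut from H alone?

6

Current finish: 32 minutes; target: 26.
H is on every critical path, so each minute cut from H cuts the finish by one (this holds down to a finish of 23).
Need 32 − 26 = 6 minutes off H → H becomes 5 minutes, finish becomes 26.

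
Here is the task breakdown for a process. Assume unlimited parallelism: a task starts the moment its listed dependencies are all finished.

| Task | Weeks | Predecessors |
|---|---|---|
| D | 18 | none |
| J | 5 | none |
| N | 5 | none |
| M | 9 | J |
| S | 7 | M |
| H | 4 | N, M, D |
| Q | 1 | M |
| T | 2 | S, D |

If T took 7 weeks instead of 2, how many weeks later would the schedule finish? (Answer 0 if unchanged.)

Critical path before the change: J→M→S→T = 5+9+7+2 = 23 giving 23 weeks.
T lies on that path, so at 7 weeks the path becomes 28 weeks.
The critical path is still J→M→S→T; finish is now 28 weeks.
Change in finish: 28 − 23 = +5 weeks.

5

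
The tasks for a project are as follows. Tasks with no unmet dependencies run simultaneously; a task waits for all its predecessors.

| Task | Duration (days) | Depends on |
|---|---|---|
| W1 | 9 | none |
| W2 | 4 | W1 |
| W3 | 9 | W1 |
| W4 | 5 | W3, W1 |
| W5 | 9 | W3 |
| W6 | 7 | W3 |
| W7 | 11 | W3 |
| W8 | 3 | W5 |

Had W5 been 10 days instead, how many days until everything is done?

31

The binding path is W1→W3→W5→W8 = 9+9+9+3 = 30; finish at 30 days.
W5 is on the critical path; changing it to 10 makes that path 31 days.
The critical path is still W1→W3→W5→W8; finish is now 31 days.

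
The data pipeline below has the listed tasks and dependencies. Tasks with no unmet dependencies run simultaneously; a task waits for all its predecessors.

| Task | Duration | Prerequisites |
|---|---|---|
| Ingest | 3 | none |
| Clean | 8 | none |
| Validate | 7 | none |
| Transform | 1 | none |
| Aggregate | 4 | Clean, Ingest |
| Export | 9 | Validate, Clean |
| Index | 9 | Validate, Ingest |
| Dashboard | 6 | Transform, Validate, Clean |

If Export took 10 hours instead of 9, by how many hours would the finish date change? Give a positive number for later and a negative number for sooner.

1

The binding path is Clean→Export = 8+9 = 17; finish at 17 hours.
Since Export is critical, the +1 change carries straight to that chain (now 18 hours).
That remains the longest chain; total 18 hours.
Change in finish: 18 − 17 = +1 hours.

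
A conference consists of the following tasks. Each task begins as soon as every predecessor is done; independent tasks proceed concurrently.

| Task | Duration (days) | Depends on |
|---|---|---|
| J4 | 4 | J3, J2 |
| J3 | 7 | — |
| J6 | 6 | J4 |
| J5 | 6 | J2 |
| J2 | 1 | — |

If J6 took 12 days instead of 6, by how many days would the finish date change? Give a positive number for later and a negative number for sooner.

6

The binding path is J3→J4→J6 = 7+4+6 = 17; finish at 17 days.
J6 lies on that path, so at 12 days the path becomes 23 days.
The critical path is still J3→J4→J6; finish is now 23 days.
Change in finish: 23 − 17 = +6 days.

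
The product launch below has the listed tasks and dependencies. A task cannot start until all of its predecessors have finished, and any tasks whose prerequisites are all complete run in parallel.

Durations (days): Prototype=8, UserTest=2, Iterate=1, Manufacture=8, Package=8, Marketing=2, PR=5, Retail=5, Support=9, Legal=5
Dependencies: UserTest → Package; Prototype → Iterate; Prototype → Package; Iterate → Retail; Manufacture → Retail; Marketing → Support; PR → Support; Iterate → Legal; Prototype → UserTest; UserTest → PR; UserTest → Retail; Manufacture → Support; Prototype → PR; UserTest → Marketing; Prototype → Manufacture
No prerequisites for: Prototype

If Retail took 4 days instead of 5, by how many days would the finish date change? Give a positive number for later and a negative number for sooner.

Baseline: Prototype→Manufacture→Support = 8+8+9 = 25 → 25 days.
Retail is off the critical path — its longest chain is 21 days, giving 4 of slack.
The critical path is still Prototype→Manufacture→Support; finish is now 25 days.
Change in finish: 25 − 25 = +0 days.

0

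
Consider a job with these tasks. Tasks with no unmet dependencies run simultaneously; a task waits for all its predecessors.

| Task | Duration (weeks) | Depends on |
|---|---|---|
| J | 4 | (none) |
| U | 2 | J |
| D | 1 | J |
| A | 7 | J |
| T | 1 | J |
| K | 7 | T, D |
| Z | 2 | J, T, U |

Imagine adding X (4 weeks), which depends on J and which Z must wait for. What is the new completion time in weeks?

Originally the job takes 12 weeks.
With X inserted, Z now waits for max(J, T, U, X).
New critical path: J→D→K = 4+1+7 = 12 ⇒ 12 weeks.

12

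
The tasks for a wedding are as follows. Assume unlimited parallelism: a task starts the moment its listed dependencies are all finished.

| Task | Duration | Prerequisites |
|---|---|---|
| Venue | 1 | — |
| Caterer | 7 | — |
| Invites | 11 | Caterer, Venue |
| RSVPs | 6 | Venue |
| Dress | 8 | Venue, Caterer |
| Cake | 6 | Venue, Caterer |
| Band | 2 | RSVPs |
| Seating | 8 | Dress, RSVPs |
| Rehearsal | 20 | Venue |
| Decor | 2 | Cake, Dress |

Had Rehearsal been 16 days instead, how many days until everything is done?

23

As given, the longest chain is Caterer→Dress→Seating = 7+8+8 = 23, so the finish is 23 days.
Rehearsal has 2 days of float (longest path through it is 21).
No other chain overtakes it, so the finish is 23 days.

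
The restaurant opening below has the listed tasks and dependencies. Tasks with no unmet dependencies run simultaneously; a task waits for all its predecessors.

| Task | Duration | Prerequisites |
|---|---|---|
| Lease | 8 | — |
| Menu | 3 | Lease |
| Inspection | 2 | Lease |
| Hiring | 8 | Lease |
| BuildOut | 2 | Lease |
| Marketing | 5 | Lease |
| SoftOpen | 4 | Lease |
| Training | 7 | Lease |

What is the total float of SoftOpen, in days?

Lease→Hiring = 8+8 = 16 sets the makespan at 16 days.
Longest path through SoftOpen: 12 days (earliest finish 12, latest finish 16).
So SoftOpen can slip 16 − 12 = 4 days.

4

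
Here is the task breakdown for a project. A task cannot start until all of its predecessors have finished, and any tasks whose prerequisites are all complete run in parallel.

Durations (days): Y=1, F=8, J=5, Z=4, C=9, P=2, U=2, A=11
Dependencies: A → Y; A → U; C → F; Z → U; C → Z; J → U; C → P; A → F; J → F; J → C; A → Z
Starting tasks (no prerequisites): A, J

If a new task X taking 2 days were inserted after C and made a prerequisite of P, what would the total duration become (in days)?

22

Originally the plan takes 22 days.
With X inserted, P now waits for max(C, X).
New critical path: J→C→F = 5+9+8 = 22 ⇒ 22 days.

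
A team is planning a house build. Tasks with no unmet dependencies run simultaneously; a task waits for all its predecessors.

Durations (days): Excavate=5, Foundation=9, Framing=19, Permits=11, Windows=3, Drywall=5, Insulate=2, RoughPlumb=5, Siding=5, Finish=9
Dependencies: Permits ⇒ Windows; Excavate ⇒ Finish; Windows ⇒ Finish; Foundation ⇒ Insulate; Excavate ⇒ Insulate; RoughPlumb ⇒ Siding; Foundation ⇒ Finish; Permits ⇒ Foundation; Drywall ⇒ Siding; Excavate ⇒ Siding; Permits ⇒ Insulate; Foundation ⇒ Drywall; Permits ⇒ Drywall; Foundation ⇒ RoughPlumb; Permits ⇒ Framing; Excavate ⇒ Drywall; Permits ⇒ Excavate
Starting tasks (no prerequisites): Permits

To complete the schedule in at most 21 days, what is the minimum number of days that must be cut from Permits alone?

Current finish: 30 days; target: 21.
Permits is on every critical path, so each day cut from Permits cuts the finish by one (this holds down to a finish of 20).
Need 30 − 21 = 9 days off Permits → Permits becomes 2 days, finish becomes 21.

9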